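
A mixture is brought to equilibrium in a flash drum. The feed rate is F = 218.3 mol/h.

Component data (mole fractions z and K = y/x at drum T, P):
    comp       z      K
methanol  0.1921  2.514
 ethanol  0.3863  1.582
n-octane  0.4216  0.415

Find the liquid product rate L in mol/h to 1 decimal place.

Rachford–Rice: g(ψ) = Σ zᵢ(Kᵢ−1)/(1+ψ(Kᵢ−1)) = 0.
g(0) = ΣzᵢKᵢ − 1 = 0.2690 and g(1) = 1 − Σzᵢ/Kᵢ = -0.3365, so a root lies in (0, 1).
Newton–Raphson from ψ = 0.45:
  ψ = 0.4500: g = 0.01639, g' = -0.5038 → ψ = 0.4825
  ψ = 0.4825: g = -0.00005, g' = -0.5069 → ψ = 0.4824
Converged at ψ = 0.4824.
Then V = ψ·F = 0.4824·218.3 = 105.3 mol/h and L = F − V = 113.0 mol/h.

L = 113.0 mol/h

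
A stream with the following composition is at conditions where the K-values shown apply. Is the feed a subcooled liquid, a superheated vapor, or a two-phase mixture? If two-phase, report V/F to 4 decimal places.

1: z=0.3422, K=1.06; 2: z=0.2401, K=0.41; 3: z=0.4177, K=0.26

subcooled liquid

ΣzᵢKᵢ = 0.5698; Σzᵢ/Kᵢ = 2.5150.
Since ΣzᵢKᵢ < 1 the mixture is below its bubble point — single liquid phase.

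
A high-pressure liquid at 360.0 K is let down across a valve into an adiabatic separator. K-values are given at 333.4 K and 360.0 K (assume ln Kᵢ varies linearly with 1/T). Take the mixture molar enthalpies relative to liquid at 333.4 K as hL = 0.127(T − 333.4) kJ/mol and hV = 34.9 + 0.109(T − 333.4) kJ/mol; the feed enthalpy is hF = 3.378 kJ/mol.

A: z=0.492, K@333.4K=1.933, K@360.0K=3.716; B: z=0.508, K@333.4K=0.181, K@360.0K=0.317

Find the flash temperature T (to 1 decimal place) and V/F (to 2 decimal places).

T = 334.6 K, V/F = 0.09

Adiabatic flash: solve Rachford–Rice at each trial T, then check hF = ψ·hV(T) + (1−ψ)·hL(T).
  T = 333.4 K: K = (1.933, 0.181), RR gives ψ = 0.056, H_out = 1.963 kJ/mol
  T = 360.0 K: K = (3.716, 0.317), RR gives ψ = 0.533, H_out = 21.735 kJ/mol
  T = 346.7 K: K = (2.714, 0.242), RR gives ψ = 0.353, H_out = 13.917 kJ/mol
  T = 340.0 K: K = (2.295, 0.210), RR gives ψ = 0.230, H_out = 8.849 kJ/mol
  T = 336.7 K: K = (2.108, 0.195), RR gives ψ = 0.153, H_out = 5.739 kJ/mol
  T = 335.0 K: K = (2.016, 0.188), RR gives ψ = 0.106, H_out = 3.895 kJ/mol
Linear interpolation between T = 333.4 (H_out = 1.963) and T = 335.0 (H_out = 3.895) on hF = 3.378 gives T ≈ 334.6 K, at which ψ = 0.09.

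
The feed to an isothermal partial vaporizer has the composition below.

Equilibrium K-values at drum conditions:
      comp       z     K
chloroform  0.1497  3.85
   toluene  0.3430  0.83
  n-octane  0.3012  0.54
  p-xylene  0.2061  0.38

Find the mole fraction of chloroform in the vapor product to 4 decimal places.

y_chloroform = 0.4582

Rachford–Rice: g(ψ) = Σ zᵢ(Kᵢ−1)/(1+ψ(Kᵢ−1)) = 0.
g(0) = ΣzᵢKᵢ − 1 = 0.1020 and g(1) = 1 − Σzᵢ/Kᵢ = -0.5523, so a root lies in (0, 1).
Newton iteration, ψ⁰ = 0.41:
  ψ = 0.4100: g = -0.20802, g' = -0.5093 → ψ = 0.0015
  ψ = 0.0015: g = 0.09992, g' = -1.3585 → ψ = 0.0751
  ψ = 0.0751: g = 0.01486, g' = -0.9908 → ψ = 0.0901
  ψ = 0.0901: g = 0.00040, g' = -0.9384 → ψ = 0.0905
Converged at ψ = 0.0905.
Compositions from xᵢ = zᵢ/(1+ψ(Kᵢ−1)), yᵢ = Kᵢxᵢ:
  chloroform: x = 0.1190, y = 0.4582
  toluene: x = 0.3484, y = 0.2891
  n-octane: x = 0.3143, y = 0.1697
  p-xylene: x = 0.2184, y = 0.0830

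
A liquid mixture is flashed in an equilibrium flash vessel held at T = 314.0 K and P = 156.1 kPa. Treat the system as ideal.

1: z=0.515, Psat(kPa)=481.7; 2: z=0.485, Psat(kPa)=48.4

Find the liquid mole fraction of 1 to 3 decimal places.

x_1 = 0.249

Raoult's law: Kᵢ = Pᵢˢᵃᵗ/P = Pᵢˢᵃᵗ/156.1.
  K_1 = 481.7/156.1 = 3.08584, K_2 = 48.4/156.1 = 0.31006
Let ψ = V/F and solve Σ zᵢ(Kᵢ−1)/(1+ψ(Kᵢ−1)) = 0.
g(0) = ΣzᵢKᵢ − 1 = 0.740 and g(1) = 1 − Σzᵢ/Kᵢ = -0.731, so a root lies in (0, 1).
Binary case is linear: z₁(K₁−1)(1+ψ(K₂−1)) + z₂(K₂−1)(1+ψ(K₁−1)) = 0
⇒ ψ = [z₁(K₁−1)+z₂(K₂−1)] / [−(K₁−1)(K₂−1)] = 0.7396/1.4391 = 0.514
Compositions from xᵢ = zᵢ/(1+ψ(Kᵢ−1)), yᵢ = Kᵢxᵢ:
  1: x = 0.249, y = 0.767
  2: x = 0.751, y = 0.233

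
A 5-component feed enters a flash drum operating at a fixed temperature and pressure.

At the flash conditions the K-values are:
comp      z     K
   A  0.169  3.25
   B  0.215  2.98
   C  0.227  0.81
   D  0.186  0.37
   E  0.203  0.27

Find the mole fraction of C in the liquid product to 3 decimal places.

Let β = V/F and solve Σ zᵢ(Kᵢ−1)/(1+β(Kᵢ−1)) = 0.
g(0) = ΣzᵢKᵢ − 1 = 0.497 and g(1) = 1 − Σzᵢ/Kᵢ = -0.659, so a root lies in (0, 1).
Newton–Raphson from β = 0.5:
  β = 0.500: g = -0.0592, g' = -0.838 → β = 0.429
Converged at β = 0.429.
Compositions from xᵢ = zᵢ/(1+β(Kᵢ−1)), yᵢ = Kᵢxᵢ:
  A: x = 0.086, y = 0.279
  B: x = 0.116, y = 0.346
  C: x = 0.247, y = 0.200
  D: x = 0.255, y = 0.094
  E: x = 0.296, y = 0.080

x_C = 0.247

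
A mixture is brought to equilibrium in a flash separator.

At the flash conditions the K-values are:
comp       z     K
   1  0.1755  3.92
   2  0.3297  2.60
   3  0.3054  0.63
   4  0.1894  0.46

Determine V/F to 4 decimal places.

Material balance + equilibrium reduce to Σ zᵢ(Kᵢ−1)/(1+V/F(Kᵢ−1)) = 0.
Feasibility: ΣzᵢKᵢ = 1.8247, Σzᵢ/Kᵢ = 1.0681 — both > 1, two phases present.
Newton–Raphson from V/F = 0.5:
  V/F = 0.5000: g = 0.22263, g' = -0.6744 → V/F = 0.8301
  V/F = 0.8301: g = 0.02778, g' = -0.5519 → V/F = 0.8805
  V/F = 0.8805: g = -0.00007, g' = -0.5555 → V/F = 0.8803
Converged at V/F = 0.8803.

V/F = 0.8803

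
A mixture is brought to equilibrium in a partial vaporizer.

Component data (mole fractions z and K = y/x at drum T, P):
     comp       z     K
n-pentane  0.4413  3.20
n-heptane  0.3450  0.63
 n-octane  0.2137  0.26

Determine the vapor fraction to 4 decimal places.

Rachford–Rice: g(ψ) = Σ zᵢ(Kᵢ−1)/(1+ψ(Kᵢ−1)) = 0.
Feasibility: ΣzᵢKᵢ = 1.6851, Σzᵢ/Kᵢ = 1.5074 — both > 1, two phases present.
Newton iteration, ψ⁰ = 0.4:
  ψ = 0.4000: g = 0.14196, g' = -0.9055 → ψ = 0.5568
  ψ = 0.5568: g = 0.00664, g' = -0.8449 → ψ = 0.5646
Converged at ψ = 0.5646.

ψ = 0.5646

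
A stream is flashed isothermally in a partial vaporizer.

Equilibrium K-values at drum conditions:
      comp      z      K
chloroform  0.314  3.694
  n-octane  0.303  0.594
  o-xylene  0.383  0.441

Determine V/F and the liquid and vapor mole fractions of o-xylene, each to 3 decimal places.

V/F = 0.381, x_o-xylene = 0.487, y_o-xylene = 0.215

Rachford–Rice: g(V/F) = Σ zᵢ(Kᵢ−1)/(1+V/F(Kᵢ−1)) = 0.
Feasibility: ΣzᵢKᵢ = 1.509, Σzᵢ/Kᵢ = 1.464 — both > 1, two phases present.
Iterate (Newton) starting at V/F = 0.49:
  V/F = 0.490: g = -0.0838, g' = -0.728 → V/F = 0.375
  V/F = 0.375: g = 0.0049, g' = -0.825 → V/F = 0.381
Converged at V/F = 0.381.
Compositions from xᵢ = zᵢ/(1+V/F(Kᵢ−1)), yᵢ = Kᵢxᵢ:
  chloroform: x = 0.155, y = 0.573
  n-octane: x = 0.358, y = 0.213
  o-xylene: x = 0.487, y = 0.215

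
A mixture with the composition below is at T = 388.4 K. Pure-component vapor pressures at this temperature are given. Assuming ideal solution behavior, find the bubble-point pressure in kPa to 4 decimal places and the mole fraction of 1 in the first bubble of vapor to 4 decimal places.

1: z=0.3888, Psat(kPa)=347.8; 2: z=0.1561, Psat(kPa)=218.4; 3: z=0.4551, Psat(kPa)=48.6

Pbub = 191.4347 kPa, y_1 = 0.7064

At the bubble point ψ → 0, so ΣzᵢKᵢ = 1 with Kᵢ = Pᵢˢᵃᵗ/P ⇒ P = ΣzᵢPᵢˢᵃᵗ.
P = 0.3888·347.8 + 0.1561·218.4 + 0.4551·48.6 = 191.4347 kPa
yᵢ = zᵢPᵢˢᵃᵗ/P ⇒ y_1 = 0.3888·347.8/191.4347 = 0.7064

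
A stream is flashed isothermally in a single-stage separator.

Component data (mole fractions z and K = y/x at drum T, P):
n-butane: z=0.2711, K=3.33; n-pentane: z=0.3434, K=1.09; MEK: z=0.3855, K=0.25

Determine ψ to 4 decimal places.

ψ = 0.3334

Rachford–Rice: g(ψ) = Σ zᵢ(Kᵢ−1)/(1+ψ(Kᵢ−1)) = 0.
Feasibility: ΣzᵢKᵢ = 1.3734, Σzᵢ/Kᵢ = 1.9385 — both > 1, two phases present.
Newton iteration, ψ⁰ = 0.61:
  ψ = 0.6100: g = -0.24277, g' = -0.9903 → ψ = 0.3649
  ψ = 0.3649: g = -0.02671, g' = -0.8436 → ψ = 0.3332
  ψ = 0.3332: g = 0.00015, g' = -0.8544 → ψ = 0.3334
Converged at ψ = 0.3334.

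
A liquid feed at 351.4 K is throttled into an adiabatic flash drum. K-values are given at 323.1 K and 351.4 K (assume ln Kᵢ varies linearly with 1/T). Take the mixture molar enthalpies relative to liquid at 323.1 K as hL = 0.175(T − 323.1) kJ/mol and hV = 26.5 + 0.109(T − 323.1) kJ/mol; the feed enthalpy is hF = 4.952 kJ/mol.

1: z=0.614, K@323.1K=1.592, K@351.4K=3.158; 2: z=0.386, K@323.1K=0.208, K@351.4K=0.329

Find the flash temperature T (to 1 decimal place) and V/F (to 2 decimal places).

T = 324.3 K, V/F = 0.18

Adiabatic flash: solve Rachford–Rice at each trial T, then check hF = ψ·hV(T) + (1−ψ)·hL(T).
  T = 323.1 K: K = (1.592, 0.208), RR gives ψ = 0.123, H_out = 3.265 kJ/mol
  T = 351.4 K: K = (3.158, 0.329), RR gives ψ = 0.736, H_out = 23.086 kJ/mol
  T = 337.2 K: K = (2.272, 0.264), RR gives ψ = 0.531, H_out = 16.036 kJ/mol
  T = 330.1 K: K = (1.907, 0.235), RR gives ψ = 0.377, H_out = 11.029 kJ/mol
  T = 326.6 K: K = (1.744, 0.221), RR gives ψ = 0.269, H_out = 7.689 kJ/mol
  T = 324.9 K: K = (1.669, 0.215), RR gives ψ = 0.205, H_out = 5.715 kJ/mol
Linear interpolation between T = 323.1 (H_out = 3.265) and T = 324.9 (H_out = 5.715) on hF = 4.952 gives T ≈ 324.3 K, at which ψ = 0.18.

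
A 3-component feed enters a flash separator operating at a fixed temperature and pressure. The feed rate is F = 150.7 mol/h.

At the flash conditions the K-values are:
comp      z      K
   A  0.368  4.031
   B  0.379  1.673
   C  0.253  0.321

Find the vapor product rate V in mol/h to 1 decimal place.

Rachford–Rice: g(β) = Σ zᵢ(Kᵢ−1)/(1+β(Kᵢ−1)) = 0.
Check two-phase: ΣzᵢKᵢ = 2.199 > 1 and Σzᵢ/Kᵢ = 1.106 > 1, so g(0) = 1.199 > 0 and g(1) = -0.106 < 0.
Newton iteration, β⁰ = 0.5:
  β = 0.500: g = 0.3742, g' = -0.898 → β = 0.917
  β = 0.917: g = -0.0021, g' = -1.121 → β = 0.915
Converged at β = 0.915.
Then V = β·F = 0.9149·150.7 = 137.9 mol/h and L = F − V = 12.8 mol/h.

V = 137.9 mol/h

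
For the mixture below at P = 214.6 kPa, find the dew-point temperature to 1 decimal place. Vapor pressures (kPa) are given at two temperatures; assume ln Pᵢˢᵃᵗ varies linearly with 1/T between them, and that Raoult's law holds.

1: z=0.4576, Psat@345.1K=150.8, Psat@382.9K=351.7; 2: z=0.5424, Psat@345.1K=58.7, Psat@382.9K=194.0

Dew-point temperature: Σzᵢ·P/Pᵢˢᵃᵗ(T) = 1. Interpolate ln Pᵢˢᵃᵗ = aᵢ + bᵢ/T.
  T = 345.1 K: ΣzᵢP/Pᵢˢᵃᵗ = 2.6341
  T = 382.9 K: ΣzᵢP/Pᵢˢᵃᵗ = 0.8792
  T = 364.0 K: ΣzᵢP/Pᵢˢᵃᵗ = 1.4746
  T = 373.4 K: ΣzᵢP/Pᵢˢᵃᵗ = 1.1319
  T = 378.1 K: ΣzᵢP/Pᵢˢᵃᵗ = 0.9972
  T = 375.8 K: ΣzᵢP/Pᵢˢᵃᵗ = 1.0605
Interpolating between 375.8 K and 378.1 K gives T ≈ 378.0 K.

T = 378.0 K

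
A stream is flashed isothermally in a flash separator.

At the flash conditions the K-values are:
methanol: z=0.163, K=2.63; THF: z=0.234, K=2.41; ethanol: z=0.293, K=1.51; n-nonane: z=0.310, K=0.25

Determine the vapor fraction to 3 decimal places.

ψ = 0.605

Material balance + equilibrium reduce to Σ zᵢ(Kᵢ−1)/(1+ψ(Kᵢ−1)) = 0.
Check two-phase: ΣzᵢKᵢ = 1.513 > 1 and Σzᵢ/Kᵢ = 1.593 > 1, so g(0) = 0.513 > 0 and g(1) = -0.593 < 0.
Iterate (Newton) starting at ψ = 0.5:
  ψ = 0.500: g = 0.0870, g' = -0.786 → ψ = 0.611
  ψ = 0.611: g = -0.0045, g' = -0.881 → ψ = 0.605
Converged at ψ = 0.605.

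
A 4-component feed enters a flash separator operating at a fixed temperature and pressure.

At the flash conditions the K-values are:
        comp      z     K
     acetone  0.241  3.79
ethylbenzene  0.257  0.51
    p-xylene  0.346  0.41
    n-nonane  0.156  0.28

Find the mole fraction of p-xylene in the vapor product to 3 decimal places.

Rachford–Rice: g(V/F) = Σ zᵢ(Kᵢ−1)/(1+V/F(Kᵢ−1)) = 0.
Check two-phase: ΣzᵢKᵢ = 1.230 > 1 and Σzᵢ/Kᵢ = 1.969 > 1, so g(0) = 0.230 > 0 and g(1) = -0.969 < 0.
Iterate (Newton) starting at V/F = 0.5:
  V/F = 0.500: g = -0.3511, g' = -0.875 → V/F = 0.099
  V/F = 0.099: g = 0.0571, g' = -1.451 → V/F = 0.138
  V/F = 0.138: g = 0.0033, g' = -1.291 → V/F = 0.141
Converged at V/F = 0.141.
Compositions from xᵢ = zᵢ/(1+V/F(Kᵢ−1)), yᵢ = Kᵢxᵢ:
  acetone: x = 0.173, y = 0.656
  ethylbenzene: x = 0.276, y = 0.141
  p-xylene: x = 0.377, y = 0.155
  n-nonane: x = 0.174, y = 0.049

y_p-xylene = 0.155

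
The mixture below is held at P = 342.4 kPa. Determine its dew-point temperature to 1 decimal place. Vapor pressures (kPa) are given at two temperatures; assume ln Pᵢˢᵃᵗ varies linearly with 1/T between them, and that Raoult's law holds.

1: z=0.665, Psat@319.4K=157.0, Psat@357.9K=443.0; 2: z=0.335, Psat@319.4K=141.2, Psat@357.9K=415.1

Dew-point temperature: Σzᵢ·P/Pᵢˢᵃᵗ(T) = 1. Interpolate ln Pᵢˢᵃᵗ = aᵢ + bᵢ/T.
  T = 319.4 K: ΣzᵢP/Pᵢˢᵃᵗ = 2.2626
  T = 357.9 K: ΣzᵢP/Pᵢˢᵃᵗ = 0.7903
  T = 338.6 K: ΣzᵢP/Pᵢˢᵃᵗ = 1.2996
  T = 348.2 K: ΣzᵢP/Pᵢˢᵃᵗ = 1.0078
  T = 353.0 K: ΣzᵢP/Pᵢˢᵃᵗ = 0.8921
  T = 350.6 K: ΣzᵢP/Pᵢˢᵃᵗ = 0.9478
Interpolating between 348.2 K and 350.6 K gives T ≈ 348.5 K.

T = 348.5 K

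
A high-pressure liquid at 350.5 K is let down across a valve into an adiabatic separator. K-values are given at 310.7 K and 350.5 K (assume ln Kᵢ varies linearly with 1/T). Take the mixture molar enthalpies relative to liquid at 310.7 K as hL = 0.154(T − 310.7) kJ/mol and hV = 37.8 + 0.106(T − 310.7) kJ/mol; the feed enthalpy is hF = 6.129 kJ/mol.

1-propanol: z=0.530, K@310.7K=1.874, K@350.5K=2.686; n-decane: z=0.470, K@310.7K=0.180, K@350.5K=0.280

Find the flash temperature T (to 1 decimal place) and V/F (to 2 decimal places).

T = 313.9 K, V/F = 0.15

Adiabatic flash: solve Rachford–Rice at each trial T, then check hF = ψ·hV(T) + (1−ψ)·hL(T).
  T = 310.7 K: K = (1.874, 0.180), RR gives ψ = 0.109, H_out = 4.104 kJ/mol
  T = 350.5 K: K = (2.686, 0.280), RR gives ψ = 0.457, H_out = 22.543 kJ/mol
  T = 330.6 K: K = (2.268, 0.228), RR gives ψ = 0.315, H_out = 14.686 kJ/mol
  T = 320.6 K: K = (2.067, 0.203), RR gives ψ = 0.224, H_out = 9.900 kJ/mol
  T = 315.6 K: K = (1.969, 0.191), RR gives ψ = 0.170, H_out = 7.142 kJ/mol
  T = 313.1 K: K = (1.920, 0.185), RR gives ψ = 0.140, H_out = 5.640 kJ/mol
  T = 314.4 K: K = (1.945, 0.188), RR gives ψ = 0.156, H_out = 6.432 kJ/mol
Linear interpolation between T = 313.1 (H_out = 5.640) and T = 314.4 (H_out = 6.432) on hF = 6.129 gives T ≈ 313.9 K, at which ψ = 0.15.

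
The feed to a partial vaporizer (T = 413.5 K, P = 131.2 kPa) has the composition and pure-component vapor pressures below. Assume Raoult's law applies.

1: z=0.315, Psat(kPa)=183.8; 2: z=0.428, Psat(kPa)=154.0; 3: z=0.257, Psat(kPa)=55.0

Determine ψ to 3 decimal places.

Raoult's law: Kᵢ = Pᵢˢᵃᵗ/P = Pᵢˢᵃᵗ/131.2.
  K_1 = 183.8/131.2 = 1.40091, K_2 = 154.0/131.2 = 1.17378, K_3 = 55.0/131.2 = 0.41921
Newton iteration, ψ⁰ = 0.48:
  ψ = 0.480: g = -0.0324, g' = -0.213 → ψ = 0.328
  ψ = 0.328: g = -0.0024, g' = -0.183 → ψ = 0.315
Converged at ψ = 0.315.

ψ = 0.315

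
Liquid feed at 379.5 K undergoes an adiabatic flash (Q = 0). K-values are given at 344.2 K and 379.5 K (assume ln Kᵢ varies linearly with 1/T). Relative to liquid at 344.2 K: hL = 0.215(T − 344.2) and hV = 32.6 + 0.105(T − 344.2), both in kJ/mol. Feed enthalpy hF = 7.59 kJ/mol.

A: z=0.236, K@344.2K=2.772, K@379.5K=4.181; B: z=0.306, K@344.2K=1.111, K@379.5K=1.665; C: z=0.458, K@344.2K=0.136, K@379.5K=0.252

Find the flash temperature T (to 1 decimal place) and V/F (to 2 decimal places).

Adiabatic flash: solve Rachford–Rice at each trial T, then check hF = ψ·hV(T) + (1−ψ)·hL(T).
  T = 344.2 K: K = (2.772, 1.111, 0.136), RR gives ψ = 0.054, H_out = 1.772 kJ/mol
  T = 379.5 K: K = (4.181, 1.665, 0.252), RR gives ψ = 0.402, H_out = 19.137 kJ/mol
  T = 361.9 K: K = (3.441, 1.374, 0.188), RR gives ψ = 0.246, H_out = 11.350 kJ/mol
  T = 353.0 K: K = (3.095, 1.238, 0.160), RR gives ψ = 0.156, H_out = 6.840 kJ/mol
  T = 357.4 K: K = (3.263, 1.305, 0.174), RR gives ψ = 0.202, H_out = 9.134 kJ/mol
  T = 355.2 K: K = (3.178, 1.271, 0.167), RR gives ψ = 0.180, H_out = 8.004 kJ/mol
Linear interpolation between T = 353.0 (H_out = 6.840) and T = 355.2 (H_out = 8.004) on hF = 7.59 gives T ≈ 354.4 K, at which ψ = 0.17.

T = 354.4 K, V/F = 0.17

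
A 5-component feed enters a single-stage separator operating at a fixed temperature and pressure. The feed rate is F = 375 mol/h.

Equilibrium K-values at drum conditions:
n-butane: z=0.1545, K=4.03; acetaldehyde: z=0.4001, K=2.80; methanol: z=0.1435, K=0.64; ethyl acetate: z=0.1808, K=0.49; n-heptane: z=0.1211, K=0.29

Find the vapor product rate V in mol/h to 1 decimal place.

V = 302.0 mol/h

Rachford–Rice: g(ψ) = Σ zᵢ(Kᵢ−1)/(1+ψ(Kᵢ−1)) = 0.
Check two-phase: ΣzᵢKᵢ = 1.9585 > 1 and Σzᵢ/Kᵢ = 1.1920 > 1, so g(0) = 0.9585 > 0 and g(1) = -0.1920 < 0.
Newton iteration, ψ⁰ = 0.5:
  ψ = 0.5000: g = 0.24511, g' = -0.8425 → ψ = 0.7909
  ψ = 0.7909: g = 0.01208, g' = -0.8297 → ψ = 0.8055
  ψ = 0.8055: g = -0.00008, g' = -0.8413 → ψ = 0.8054
Converged at ψ = 0.8054.
Then V = ψ·F = 0.8054·375 = 302.0 mol/h and L = F − V = 73.0 mol/h.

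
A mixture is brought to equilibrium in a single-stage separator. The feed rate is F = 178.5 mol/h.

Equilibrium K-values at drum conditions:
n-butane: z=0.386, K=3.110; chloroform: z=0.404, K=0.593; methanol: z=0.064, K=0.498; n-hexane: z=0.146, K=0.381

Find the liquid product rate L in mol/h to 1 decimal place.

Newton–Raphson from ψ = 0.5:
  ψ = 0.500: g = 0.0161, g' = -0.659 → ψ = 0.524
  ψ = 0.524: g = 0.0001, g' = -0.648 → ψ = 0.525
Converged at ψ = 0.525.
Then V = ψ·F = 0.5247·178.5 = 93.7 mol/h and L = F − V = 84.8 mol/h.

L = 84.8 mol/h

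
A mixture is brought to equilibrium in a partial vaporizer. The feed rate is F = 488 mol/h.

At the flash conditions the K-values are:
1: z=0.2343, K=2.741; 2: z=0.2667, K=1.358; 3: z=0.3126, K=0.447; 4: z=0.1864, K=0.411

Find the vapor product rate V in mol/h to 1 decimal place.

Newton–Raphson from β = 0.6:
  β = 0.6000: g = -0.15040, g' = -0.5618 → β = 0.3323
  β = 0.3323: g = -0.00455, g' = -0.5558 → β = 0.3241
Converged at β = 0.3241.
Then V = β·F = 0.3241·488 = 158.2 mol/h and L = F − V = 329.8 mol/h.

V = 158.2 mol/h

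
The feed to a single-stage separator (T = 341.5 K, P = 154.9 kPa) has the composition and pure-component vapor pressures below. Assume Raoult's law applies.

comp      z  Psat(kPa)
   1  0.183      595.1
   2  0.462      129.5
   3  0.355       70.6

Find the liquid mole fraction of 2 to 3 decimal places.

x_2 = 0.482

Raoult's law: Kᵢ = Pᵢˢᵃᵗ/P = Pᵢˢᵃᵗ/154.9.
  K_1 = 595.1/154.9 = 3.84183, K_2 = 129.5/154.9 = 0.83602, K_3 = 70.6/154.9 = 0.45578
Newton iteration, V/F⁰ = 0.67:
  V/F = 0.670: g = -0.2101, g' = -0.451 → V/F = 0.205
  V/F = 0.205: g = 0.0331, g' = -0.738 → V/F = 0.249
  V/F = 0.249: g = 0.0018, g' = -0.660 → V/F = 0.252
Converged at V/F = 0.252.
Compositions from xᵢ = zᵢ/(1+V/F(Kᵢ−1)), yᵢ = Kᵢxᵢ:
  1: x = 0.107, y = 0.410
  2: x = 0.482, y = 0.403
  3: x = 0.411, y = 0.188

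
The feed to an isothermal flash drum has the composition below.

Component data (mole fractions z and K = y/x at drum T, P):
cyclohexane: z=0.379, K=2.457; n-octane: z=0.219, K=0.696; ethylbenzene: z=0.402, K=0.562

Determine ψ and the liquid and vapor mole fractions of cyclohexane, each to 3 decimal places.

ψ = 0.537, x_cyclohexane = 0.213, y_cyclohexane = 0.522

Newton–Raphson from ψ = 0.5:
  ψ = 0.500: g = 0.0155, g' = -0.424 → ψ = 0.537
Converged at ψ = 0.537.
Compositions from xᵢ = zᵢ/(1+ψ(Kᵢ−1)), yᵢ = Kᵢxᵢ:
  cyclohexane: x = 0.213, y = 0.522
  n-octane: x = 0.262, y = 0.182
  ethylbenzene: x = 0.526, y = 0.295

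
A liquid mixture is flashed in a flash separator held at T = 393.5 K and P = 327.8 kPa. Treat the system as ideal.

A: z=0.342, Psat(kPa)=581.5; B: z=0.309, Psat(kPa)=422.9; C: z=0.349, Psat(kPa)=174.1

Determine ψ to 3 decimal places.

Raoult's law: Kᵢ = Pᵢˢᵃᵗ/P = Pᵢˢᵃᵗ/327.8.
  K_A = 581.5/327.8 = 1.77395, K_B = 422.9/327.8 = 1.29012, K_C = 174.1/327.8 = 0.53112
Newton iteration, ψ⁰ = 0.5:
  ψ = 0.500: g = 0.0554, g' = -0.257 → ψ = 0.715
  ψ = 0.715: g = -0.0016, g' = -0.276 → ψ = 0.709
Converged at ψ = 0.709.

ψ = 0.709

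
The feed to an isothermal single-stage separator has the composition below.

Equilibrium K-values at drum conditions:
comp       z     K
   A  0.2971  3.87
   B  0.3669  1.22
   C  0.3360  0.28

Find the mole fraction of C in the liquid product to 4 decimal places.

Material balance + equilibrium reduce to Σ zᵢ(Kᵢ−1)/(1+V/F(Kᵢ−1)) = 0.
Check two-phase: ΣzᵢKᵢ = 1.6915 > 1 and Σzᵢ/Kᵢ = 1.5775 > 1, so g(0) = 0.6915 > 0 and g(1) = -0.5775 < 0.
Newton iteration, V/F⁰ = 0.35:
  V/F = 0.3500: g = 0.17691, g' = -0.9357 → V/F = 0.5391
  V/F = 0.5391: g = 0.01154, g' = -0.8566 → V/F = 0.5525
Converged at V/F = 0.5525.
Compositions from xᵢ = zᵢ/(1+V/F(Kᵢ−1)), yᵢ = Kᵢxᵢ:
  A: x = 0.1149, y = 0.4447
  B: x = 0.3271, y = 0.3991
  C: x = 0.5580, y = 0.1562

x_C = 0.5580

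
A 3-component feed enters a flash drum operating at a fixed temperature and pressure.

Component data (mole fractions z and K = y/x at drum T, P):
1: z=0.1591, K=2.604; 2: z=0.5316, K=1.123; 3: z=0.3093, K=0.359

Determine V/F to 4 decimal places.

Newton iteration, V/F⁰ = 0.6:
  V/F = 0.6000: g = -0.13123, g' = -0.4488 → V/F = 0.3076
  V/F = 0.3076: g = -0.01307, g' = -0.3882 → V/F = 0.2739
  V/F = 0.2739: g = 0.00006, g' = -0.3921 → V/F = 0.2741
Converged at V/F = 0.2741.

V/F = 0.2741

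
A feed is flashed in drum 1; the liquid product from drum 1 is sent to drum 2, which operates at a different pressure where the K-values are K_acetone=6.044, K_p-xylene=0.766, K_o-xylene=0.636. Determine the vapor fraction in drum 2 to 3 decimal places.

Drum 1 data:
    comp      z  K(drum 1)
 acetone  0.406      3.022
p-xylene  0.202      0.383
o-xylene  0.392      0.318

V/F (drum 2) = 0.612

Drum 1:
Material balance + equilibrium reduce to Σ zᵢ(Kᵢ−1)/(1+ψ₁(Kᵢ−1)) = 0.
Check two-phase: ΣzᵢKᵢ = 1.429 > 1 and Σzᵢ/Kᵢ = 1.894 > 1, so g(0) = 0.429 > 0 and g(1) = -0.894 < 0.
Newton iteration, ψ₁⁰ = 0.5:
  ψ₁ = 0.500: g = -0.1777, g' = -0.991 → ψ₁ = 0.321
Converged at ψ₁ = 0.321.
Drum-1 compositions:
  acetone: x = 0.246, y = 0.744
  p-xylene: x = 0.252, y = 0.096
  o-xylene: x = 0.502, y = 0.160
Drum-2 feed = drum-1 liquid: z₂ = (0.2462, 0.2519, 0.5019).
Drum 2:
Newton iteration, ψ₂⁰ = 0.36:
  ψ₂ = 0.360: g = 0.1663, g' = -0.894 → ψ₂ = 0.546
  ψ₂ = 0.546: g = 0.0352, g' = -0.566 → ψ₂ = 0.608
  ψ₂ = 0.608: g = 0.0019, g' = -0.507 → ψ₂ = 0.612
Converged at ψ₂ = 0.612.
  acetone: x = 0.060, y = 0.364
  p-xylene: x = 0.294, y = 0.225
  o-xylene: x = 0.646, y = 0.411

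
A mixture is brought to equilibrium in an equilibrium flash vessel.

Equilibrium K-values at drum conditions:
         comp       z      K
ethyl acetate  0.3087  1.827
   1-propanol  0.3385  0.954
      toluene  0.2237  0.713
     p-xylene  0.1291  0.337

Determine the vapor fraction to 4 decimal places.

Rachford–Rice: g(ψ) = Σ zᵢ(Kᵢ−1)/(1+ψ(Kᵢ−1)) = 0.
g(0) = ΣzᵢKᵢ − 1 = 0.0899 and g(1) = 1 − Σzᵢ/Kᵢ = -0.2206, so a root lies in (0, 1).
Newton iteration, ψ⁰ = 0.64:
  ψ = 0.6400: g = -0.07644, g' = -0.2899 → ψ = 0.3764
  ψ = 0.3764: g = -0.00718, g' = -0.2475 → ψ = 0.3474
  ψ = 0.3474: g = -0.00001, g' = -0.2467 → ψ = 0.3473
Converged at ψ = 0.3473.

ψ = 0.3473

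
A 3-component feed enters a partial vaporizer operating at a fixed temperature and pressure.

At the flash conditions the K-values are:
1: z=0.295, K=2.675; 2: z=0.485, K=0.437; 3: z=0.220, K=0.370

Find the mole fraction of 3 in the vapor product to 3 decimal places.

y_3 = 0.086

Rachford–Rice: g(ψ) = Σ zᵢ(Kᵢ−1)/(1+ψ(Kᵢ−1)) = 0.
g(0) = ΣzᵢKᵢ − 1 = 0.082 and g(1) = 1 − Σzᵢ/Kᵢ = -0.815, so a root lies in (0, 1).
Iterate (Newton) starting at ψ = 0.64:
  ψ = 0.640: g = -0.4206, g' = -0.814 → ψ = 0.123
  ψ = 0.123: g = -0.0339, g' = -0.849 → ψ = 0.083
  ψ = 0.083: g = 0.0011, g' = -0.904 → ψ = 0.084
Converged at ψ = 0.084.
Compositions from xᵢ = zᵢ/(1+ψ(Kᵢ−1)), yᵢ = Kᵢxᵢ:
  1: x = 0.259, y = 0.692
  2: x = 0.509, y = 0.222
  3: x = 0.232, y = 0.086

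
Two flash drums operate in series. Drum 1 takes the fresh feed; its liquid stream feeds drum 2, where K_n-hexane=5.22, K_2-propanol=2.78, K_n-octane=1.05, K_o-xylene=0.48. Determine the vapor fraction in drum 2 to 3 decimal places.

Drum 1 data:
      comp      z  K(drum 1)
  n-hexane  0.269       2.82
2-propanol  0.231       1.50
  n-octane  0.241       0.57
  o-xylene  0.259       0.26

Drum 1:
Let ψ₁ = V/F and solve Σ zᵢ(Kᵢ−1)/(1+ψ₁(Kᵢ−1)) = 0.
Feasibility: ΣzᵢKᵢ = 1.310, Σzᵢ/Kᵢ = 1.668 — both > 1, two phases present.
Iterate (Newton) starting at ψ₁ = 0.5:
  ψ₁ = 0.500: g = -0.0875, g' = -0.711 → ψ₁ = 0.377
  ψ₁ = 0.377: g = -0.0019, g' = -0.691 → ψ₁ = 0.374
Converged at ψ₁ = 0.374.
Drum-1 compositions:
  n-hexane: x = 0.160, y = 0.451
  2-propanol: x = 0.195, y = 0.292
  n-octane: x = 0.287, y = 0.164
  o-xylene: x = 0.358, y = 0.093
Drum-2 feed = drum-1 liquid: z₂ = (0.1600, 0.1946, 0.2872, 0.3582).
Drum 2:
Newton iteration, ψ₂⁰ = 0.5:
  ψ₂ = 0.500: g = 0.1627, g' = -0.645 → ψ₂ = 0.752
  ψ₂ = 0.752: g = 0.0177, g' = -0.538 → ψ₂ = 0.785
Converged at ψ₂ = 0.785.
  n-hexane: x = 0.037, y = 0.194
  2-propanol: x = 0.081, y = 0.226
  n-octane: x = 0.276, y = 0.290
  o-xylene: x = 0.605, y = 0.291

V/F (drum 2) = 0.785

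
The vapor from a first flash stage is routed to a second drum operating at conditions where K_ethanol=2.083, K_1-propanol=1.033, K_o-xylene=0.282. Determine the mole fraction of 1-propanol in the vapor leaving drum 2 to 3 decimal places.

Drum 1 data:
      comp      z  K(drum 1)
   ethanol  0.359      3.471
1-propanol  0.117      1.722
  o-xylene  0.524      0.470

Drum 1:
Let ψ₁ = V/F and solve Σ zᵢ(Kᵢ−1)/(1+ψ₁(Kᵢ−1)) = 0.
Check two-phase: ΣzᵢKᵢ = 1.694 > 1 and Σzᵢ/Kᵢ = 1.286 > 1, so g(0) = 0.694 > 0 and g(1) = -0.286 < 0.
Newton iteration, ψ₁⁰ = 0.54:
  ψ₁ = 0.540: g = 0.0517, g' = -0.723 → ψ₁ = 0.612
  ψ₁ = 0.612: g = 0.0009, g' = -0.699 → ψ₁ = 0.613
Converged at ψ₁ = 0.613.
Drum-1 compositions:
  ethanol: x = 0.143, y = 0.496
  1-propanol: x = 0.081, y = 0.140
  o-xylene: x = 0.776, y = 0.365
Drum-2 feed = drum-1 vapor: z₂ = (0.4956, 0.1397, 0.3648).
Drum 2:
Rachford–Rice: g(ψ₂) = Σ zᵢ(Kᵢ−1)/(1+ψ₂(Kᵢ−1)) = 0.
Check two-phase: ΣzᵢKᵢ = 1.279 > 1 and Σzᵢ/Kᵢ = 1.667 > 1, so g(0) = 0.279 > 0 and g(1) = -0.667 < 0.
Newton–Raphson from ψ₂ = 0.5:
  ψ₂ = 0.500: g = -0.0559, g' = -0.702 → ψ₂ = 0.420
  ψ₂ = 0.420: g = -0.0018, g' = -0.660 → ψ₂ = 0.418
Converged at ψ₂ = 0.418.
  ethanol: x = 0.341, y = 0.711
  1-propanol: x = 0.138, y = 0.142
  o-xylene: x = 0.521, y = 0.147

y_1-propanol (drum 2) = 0.142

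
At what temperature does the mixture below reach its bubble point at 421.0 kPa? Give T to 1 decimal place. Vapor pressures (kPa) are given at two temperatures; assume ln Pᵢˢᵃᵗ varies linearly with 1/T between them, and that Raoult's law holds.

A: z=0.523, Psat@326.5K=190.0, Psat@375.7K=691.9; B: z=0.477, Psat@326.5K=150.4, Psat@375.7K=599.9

T = 358.2 K

Bubble-point temperature: ΣzᵢPᵢˢᵃᵗ(T) = P. Interpolate ln Pᵢˢᵃᵗ = aᵢ + bᵢ/T.
  T = 326.5 K: ΣzᵢPᵢˢᵃᵗ = 171.11 kPa
  T = 375.7 K: ΣzᵢPᵢˢᵃᵗ = 648.02 kPa
  T = 351.1 K: ΣzᵢPᵢˢᵃᵗ = 348.80 kPa
  T = 363.4 K: ΣzᵢPᵢˢᵃᵗ = 480.41 kPa
  T = 357.2 K: ΣzᵢPᵢˢᵃᵗ = 409.94 kPa
  T = 360.3 K: ΣzᵢPᵢˢᵃᵗ = 444.08 kPa
  T = 358.8 K: ΣzᵢPᵢˢᵃᵗ = 427.29 kPa
Interpolating between 357.2 K and 358.8 K gives T ≈ 358.2 K.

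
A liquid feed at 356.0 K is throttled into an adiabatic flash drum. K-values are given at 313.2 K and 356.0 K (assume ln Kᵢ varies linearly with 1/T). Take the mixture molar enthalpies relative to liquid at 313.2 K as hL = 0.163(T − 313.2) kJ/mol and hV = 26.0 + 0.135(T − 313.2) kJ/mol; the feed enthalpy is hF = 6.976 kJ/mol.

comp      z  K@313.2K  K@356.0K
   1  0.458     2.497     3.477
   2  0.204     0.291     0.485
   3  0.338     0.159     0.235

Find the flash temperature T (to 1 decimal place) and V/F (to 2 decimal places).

T = 317.3 K, V/F = 0.24

Adiabatic flash: solve Rachford–Rice at each trial T, then check hF = ψ·hV(T) + (1−ψ)·hL(T).
  T = 313.2 K: K = (2.497, 0.291, 0.159), RR gives ψ = 0.216, H_out = 5.615 kJ/mol
  T = 356.0 K: K = (3.477, 0.485, 0.235), RR gives ψ = 0.455, H_out = 18.251 kJ/mol
  T = 334.6 K: K = (2.978, 0.382, 0.196), RR gives ψ = 0.347, H_out = 12.293 kJ/mol
  T = 323.9 K: K = (2.735, 0.335, 0.177), RR gives ψ = 0.286, H_out = 9.088 kJ/mol
  T = 318.5 K: K = (2.614, 0.312, 0.168), RR gives ψ = 0.252, H_out = 7.376 kJ/mol
  T = 315.9 K: K = (2.556, 0.302, 0.163), RR gives ψ = 0.235, H_out = 6.523 kJ/mol
  T = 317.2 K: K = (2.585, 0.307, 0.166), RR gives ψ = 0.243, H_out = 6.952 kJ/mol
Linear interpolation between T = 317.2 (H_out = 6.952) and T = 318.5 (H_out = 7.376) on hF = 6.976 gives T ≈ 317.3 K, at which ψ = 0.24.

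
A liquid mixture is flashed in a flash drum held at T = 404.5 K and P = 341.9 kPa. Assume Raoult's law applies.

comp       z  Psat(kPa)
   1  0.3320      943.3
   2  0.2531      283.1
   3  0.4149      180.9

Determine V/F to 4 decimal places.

V/F = 0.5166

Raoult's law: Kᵢ = Pᵢˢᵃᵗ/P = Pᵢˢᵃᵗ/341.9.
  K_1 = 943.3/341.9 = 2.758994, K_2 = 283.1/341.9 = 0.828020, K_3 = 180.9/341.9 = 0.529102
Rachford–Rice: g(V/F) = Σ zᵢ(Kᵢ−1)/(1+V/F(Kᵢ−1)) = 0.
Check two-phase: ΣzᵢKᵢ = 1.3451 > 1 and Σzᵢ/Kᵢ = 1.2102 > 1, so g(0) = 0.3451 > 0 and g(1) = -0.2102 < 0.
Newton iteration, V/F⁰ = 0.5:
  V/F = 0.5000: g = 0.00755, g' = -0.4571 → V/F = 0.5165
  V/F = 0.5165: g = 0.00005, g' = -0.4517 → V/F = 0.5166
Converged at V/F = 0.5166.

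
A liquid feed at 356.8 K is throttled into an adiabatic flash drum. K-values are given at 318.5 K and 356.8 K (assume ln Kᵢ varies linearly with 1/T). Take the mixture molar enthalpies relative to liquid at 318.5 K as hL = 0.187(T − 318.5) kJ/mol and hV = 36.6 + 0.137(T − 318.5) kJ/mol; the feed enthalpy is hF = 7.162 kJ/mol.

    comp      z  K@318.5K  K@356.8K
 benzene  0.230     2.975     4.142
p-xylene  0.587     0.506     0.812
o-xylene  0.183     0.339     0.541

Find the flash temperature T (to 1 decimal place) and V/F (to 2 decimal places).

T = 328.2 K, V/F = 0.15

Adiabatic flash: solve Rachford–Rice at each trial T, then check hF = ψ·hV(T) + (1−ψ)·hL(T).
  T = 318.5 K: K = (2.975, 0.506, 0.339), RR gives ψ = 0.041, H_out = 1.498 kJ/mol
  T = 356.8 K: K = (4.142, 0.812, 0.541), RR gives ψ = 0.628, H_out = 28.936 kJ/mol
  T = 337.6 K: K = (3.542, 0.649, 0.434), RR gives ψ = 0.266, H_out = 13.038 kJ/mol
  T = 328.1 K: K = (3.256, 0.576, 0.385), RR gives ψ = 0.147, H_out = 7.115 kJ/mol
  T = 332.9 K: K = (3.399, 0.612, 0.409), RR gives ψ = 0.205, H_out = 10.032 kJ/mol
  T = 330.5 K: K = (3.327, 0.594, 0.397), RR gives ψ = 0.175, H_out = 8.558 kJ/mol
Linear interpolation between T = 328.1 (H_out = 7.115) and T = 330.5 (H_out = 8.558) on hF = 7.162 gives T ≈ 328.2 K, at which ψ = 0.15.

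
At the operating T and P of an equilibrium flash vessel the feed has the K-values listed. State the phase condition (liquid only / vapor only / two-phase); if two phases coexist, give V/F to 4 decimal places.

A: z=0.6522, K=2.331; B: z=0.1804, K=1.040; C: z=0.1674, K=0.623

vapor only

ΣzᵢKᵢ = 1.8122; Σzᵢ/Kᵢ = 0.7220.
Since Σzᵢ/Kᵢ < 1 the mixture is above its dew point — single vapor phase.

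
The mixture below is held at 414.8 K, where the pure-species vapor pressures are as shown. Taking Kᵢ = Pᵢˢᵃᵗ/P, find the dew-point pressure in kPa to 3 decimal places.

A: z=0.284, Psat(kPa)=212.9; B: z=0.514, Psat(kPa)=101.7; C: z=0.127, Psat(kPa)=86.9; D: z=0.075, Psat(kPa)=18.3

Pdew = 83.697 kPa

At the dew point ψ → 1, so Σzᵢ/Kᵢ = 1 with Kᵢ = Pᵢˢᵃᵗ/P ⇒ 1/P = Σzᵢ/Pᵢˢᵃᵗ.
1/P = 0.284/212.9 + 0.514/101.7 + 0.127/86.9 + 0.075/18.3 = 0.011948 ⇒ P = 83.697 kPa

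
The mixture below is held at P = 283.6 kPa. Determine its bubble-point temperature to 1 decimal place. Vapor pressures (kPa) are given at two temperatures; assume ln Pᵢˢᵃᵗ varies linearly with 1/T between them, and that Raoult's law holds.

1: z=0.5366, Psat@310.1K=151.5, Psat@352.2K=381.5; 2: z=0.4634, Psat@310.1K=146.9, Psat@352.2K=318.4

T = 340.5 K

Bubble-point temperature: ΣzᵢPᵢˢᵃᵗ(T) = P. Interpolate ln Pᵢˢᵃᵗ = aᵢ + bᵢ/T.
  T = 310.1 K: ΣzᵢPᵢˢᵃᵗ = 149.37 kPa
  T = 352.2 K: ΣzᵢPᵢˢᵃᵗ = 352.26 kPa
  T = 331.1 K: ΣzᵢPᵢˢᵃᵗ = 235.32 kPa
  T = 341.6 K: ΣzᵢPᵢˢᵃᵗ = 289.39 kPa
  T = 336.4 K: ΣzᵢPᵢˢᵃᵗ = 261.63 kPa
  T = 339.0 K: ΣzᵢPᵢˢᵃᵗ = 275.26 kPa
Interpolating between 339.0 K and 341.6 K gives T ≈ 340.5 K.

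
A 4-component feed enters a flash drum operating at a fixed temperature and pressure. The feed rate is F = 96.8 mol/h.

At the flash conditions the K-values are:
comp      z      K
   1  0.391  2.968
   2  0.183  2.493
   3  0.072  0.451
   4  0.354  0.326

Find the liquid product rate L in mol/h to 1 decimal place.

L = 34.9 mol/h

Rachford–Rice: g(ψ) = Σ zᵢ(Kᵢ−1)/(1+ψ(Kᵢ−1)) = 0.
Check two-phase: ΣzᵢKᵢ = 1.765 > 1 and Σzᵢ/Kᵢ = 1.451 > 1, so g(0) = 0.765 > 0 and g(1) = -0.451 < 0.
Iterate (Newton) starting at ψ = 0.55:
  ψ = 0.550: g = 0.0838, g' = -0.923 → ψ = 0.641
  ψ = 0.641: g = -0.0010, g' = -0.953 → ψ = 0.640
Converged at ψ = 0.640.
Then V = ψ·F = 0.6397·96.8 = 61.9 mol/h and L = F − V = 34.9 mol/h.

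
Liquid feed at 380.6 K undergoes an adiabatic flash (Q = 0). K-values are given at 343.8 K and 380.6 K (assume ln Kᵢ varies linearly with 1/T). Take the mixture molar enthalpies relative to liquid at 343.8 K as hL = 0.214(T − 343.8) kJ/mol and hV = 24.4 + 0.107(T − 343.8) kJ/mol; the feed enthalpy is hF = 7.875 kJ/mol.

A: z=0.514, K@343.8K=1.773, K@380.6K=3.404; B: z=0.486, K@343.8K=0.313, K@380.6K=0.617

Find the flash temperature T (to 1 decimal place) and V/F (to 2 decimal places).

T = 349.1 K, V/F = 0.28

Adiabatic flash: solve Rachford–Rice at each trial T, then check hF = ψ·hV(T) + (1−ψ)·hL(T).
  T = 343.8 K: K = (1.773, 0.313), RR gives ψ = 0.119, H_out = 2.915 kJ/mol
  T = 380.6 K: K = (3.404, 0.617), RR gives ψ = 1.000, H_out = 28.338 kJ/mol
  T = 362.2 K: K = (2.498, 0.447), RR gives ψ = 0.605, H_out = 17.512 kJ/mol
  T = 353.0 K: K = (2.114, 0.376), RR gives ψ = 0.387, H_out = 11.034 kJ/mol
  T = 348.4 K: K = (1.938, 0.343), RR gives ψ = 0.265, H_out = 7.315 kJ/mol
  T = 350.7 K: K = (2.025, 0.359), RR gives ψ = 0.328, H_out = 9.238 kJ/mol
Linear interpolation between T = 348.4 (H_out = 7.315) and T = 350.7 (H_out = 9.238) on hF = 7.875 gives T ≈ 349.1 K, at which ψ = 0.28.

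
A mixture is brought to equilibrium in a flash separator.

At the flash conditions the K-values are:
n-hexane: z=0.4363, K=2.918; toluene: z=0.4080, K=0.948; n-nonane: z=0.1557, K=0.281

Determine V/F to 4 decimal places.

Material balance + equilibrium reduce to Σ zᵢ(Kᵢ−1)/(1+V/F(Kᵢ−1)) = 0.
Feasibility: ΣzᵢKᵢ = 1.7037, Σzᵢ/Kᵢ = 1.1340 — both > 1, two phases present.
Newton iteration, V/F⁰ = 0.64:
  V/F = 0.6400: g = 0.14636, g' = -0.6008 → V/F = 0.8836
  V/F = 0.8836: g = -0.01865, g' = -0.8274 → V/F = 0.8610
  V/F = 0.8610: g = -0.00050, g' = -0.7843 → V/F = 0.8604
Converged at V/F = 0.8604.

V/F = 0.8604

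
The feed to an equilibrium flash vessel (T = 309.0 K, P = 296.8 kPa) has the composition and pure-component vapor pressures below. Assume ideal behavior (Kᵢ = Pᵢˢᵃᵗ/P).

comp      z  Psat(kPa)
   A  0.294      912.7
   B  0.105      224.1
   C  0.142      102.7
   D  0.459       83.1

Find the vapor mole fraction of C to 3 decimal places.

y_C = 0.053

Raoult's law: Kᵢ = Pᵢˢᵃᵗ/P = Pᵢˢᵃᵗ/296.8.
  K_A = 912.7/296.8 = 3.07513, K_B = 224.1/296.8 = 0.75505, K_C = 102.7/296.8 = 0.34602, K_D = 83.1/296.8 = 0.27999
Let ψ = V/F and solve Σ zᵢ(Kᵢ−1)/(1+ψ(Kᵢ−1)) = 0.
Feasibility: ΣzᵢKᵢ = 1.161, Σzᵢ/Kᵢ = 2.284 — both > 1, two phases present.
Newton iteration, ψ⁰ = 0.31:
  ψ = 0.310: g = -0.1985, g' = -0.966 → ψ = 0.105
  ψ = 0.105: g = 0.0179, g' = -1.210 → ψ = 0.119
  ψ = 0.119: g = 0.0003, g' = -1.176 → ψ = 0.120
Converged at ψ = 0.120.
Compositions from xᵢ = zᵢ/(1+ψ(Kᵢ−1)), yᵢ = Kᵢxᵢ:
  A: x = 0.236, y = 0.724
  B: x = 0.108, y = 0.082
  C: x = 0.154, y = 0.053
  D: x = 0.502, y = 0.141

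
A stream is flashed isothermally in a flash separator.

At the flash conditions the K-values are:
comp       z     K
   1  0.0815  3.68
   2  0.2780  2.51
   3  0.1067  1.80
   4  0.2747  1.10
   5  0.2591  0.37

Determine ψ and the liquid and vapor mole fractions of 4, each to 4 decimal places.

Rachford–Rice: g(ψ) = Σ zᵢ(Kᵢ−1)/(1+ψ(Kᵢ−1)) = 0.
g(0) = ΣzᵢKᵢ − 1 = 0.5878 and g(1) = 1 − Σzᵢ/Kᵢ = -0.1422, so a root lies in (0, 1).
Newton iteration, ψ⁰ = 0.39:
  ψ = 0.3900: g = 0.24609, g' = -0.6140 → ψ = 0.7908
  ψ = 0.7908: g = 0.01378, g' = -0.6282 → ψ = 0.8127
  ψ = 0.8127: g = -0.00018, g' = -0.6450 → ψ = 0.8125
Converged at ψ = 0.8125.
Compositions from xᵢ = zᵢ/(1+ψ(Kᵢ−1)), yᵢ = Kᵢxᵢ:
  1: x = 0.0256, y = 0.0944
  2: x = 0.1248, y = 0.3134
  3: x = 0.0647, y = 0.1164
  4: x = 0.2541, y = 0.2795
  5: x = 0.5308, y = 0.1964

ψ = 0.8125, x_4 = 0.2541, y_4 = 0.2795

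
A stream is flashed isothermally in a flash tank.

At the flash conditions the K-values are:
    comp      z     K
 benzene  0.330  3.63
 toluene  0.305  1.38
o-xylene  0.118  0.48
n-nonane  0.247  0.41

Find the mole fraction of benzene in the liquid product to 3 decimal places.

x_benzene = 0.108

Let ψ = V/F and solve Σ zᵢ(Kᵢ−1)/(1+ψ(Kᵢ−1)) = 0.
g(0) = ΣzᵢKᵢ − 1 = 0.777 and g(1) = 1 − Σzᵢ/Kᵢ = -0.160, so a root lies in (0, 1).
Newton iteration, ψ⁰ = 0.57:
  ψ = 0.570: g = 0.1358, g' = -0.655 → ψ = 0.777
  ψ = 0.777: g = 0.0024, g' = -0.656 → ψ = 0.781
Converged at ψ = 0.781.
Compositions from xᵢ = zᵢ/(1+ψ(Kᵢ−1)), yᵢ = Kᵢxᵢ:
  benzene: x = 0.108, y = 0.392
  toluene: x = 0.235, y = 0.325
  o-xylene: x = 0.199, y = 0.095
  n-nonane: x = 0.458, y = 0.188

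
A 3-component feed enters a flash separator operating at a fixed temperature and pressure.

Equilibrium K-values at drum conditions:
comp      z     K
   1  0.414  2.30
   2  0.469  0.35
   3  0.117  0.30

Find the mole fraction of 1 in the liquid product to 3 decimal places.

Iterate (Newton) starting at β = 0.48:
  β = 0.480: g = -0.2350, g' = -0.814 → β = 0.191
  β = 0.191: g = -0.0116, g' = -0.784 → β = 0.176
Converged at β = 0.176.
Compositions from xᵢ = zᵢ/(1+β(Kᵢ−1)), yᵢ = Kᵢxᵢ:
  1: x = 0.337, y = 0.775
  2: x = 0.530, y = 0.185
  3: x = 0.133, y = 0.040

x_1 = 0.337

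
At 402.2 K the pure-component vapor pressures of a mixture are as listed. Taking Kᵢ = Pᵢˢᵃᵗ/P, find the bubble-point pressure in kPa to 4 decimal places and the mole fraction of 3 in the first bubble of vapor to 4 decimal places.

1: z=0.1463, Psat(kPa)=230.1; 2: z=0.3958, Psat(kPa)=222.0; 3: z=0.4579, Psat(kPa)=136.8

At the bubble point ψ → 0, so ΣzᵢKᵢ = 1 with Kᵢ = Pᵢˢᵃᵗ/P ⇒ P = ΣzᵢPᵢˢᵃᵗ.
P = 0.1463·230.1 + 0.3958·222.0 + 0.4579·136.8 = 184.1720 kPa
yᵢ = zᵢPᵢˢᵃᵗ/P ⇒ y_3 = 0.4579·136.8/184.1720 = 0.3401

Pbub = 184.1720 kPa, y_3 = 0.3401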